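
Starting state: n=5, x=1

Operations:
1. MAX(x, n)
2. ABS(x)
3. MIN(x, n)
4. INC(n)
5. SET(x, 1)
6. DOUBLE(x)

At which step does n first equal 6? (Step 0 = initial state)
Step 4

Tracing n:
Initial: n = 5
After step 1: n = 5
After step 2: n = 5
After step 3: n = 5
After step 4: n = 6 ← first occurrence
After step 5: n = 6
After step 6: n = 6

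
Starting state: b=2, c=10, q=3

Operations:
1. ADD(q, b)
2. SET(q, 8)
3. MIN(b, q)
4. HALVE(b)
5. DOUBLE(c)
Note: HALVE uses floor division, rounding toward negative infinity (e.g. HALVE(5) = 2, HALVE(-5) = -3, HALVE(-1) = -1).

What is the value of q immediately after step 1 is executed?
q = 5

Tracing q through execution:
Initial: q = 3
After step 1 (ADD(q, b)): q = 5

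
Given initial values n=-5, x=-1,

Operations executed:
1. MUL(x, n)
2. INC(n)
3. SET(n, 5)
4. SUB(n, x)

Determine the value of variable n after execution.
n = 0

Tracing execution:
Step 1: MUL(x, n) → n = -5
Step 2: INC(n) → n = -4
Step 3: SET(n, 5) → n = 5
Step 4: SUB(n, x) → n = 0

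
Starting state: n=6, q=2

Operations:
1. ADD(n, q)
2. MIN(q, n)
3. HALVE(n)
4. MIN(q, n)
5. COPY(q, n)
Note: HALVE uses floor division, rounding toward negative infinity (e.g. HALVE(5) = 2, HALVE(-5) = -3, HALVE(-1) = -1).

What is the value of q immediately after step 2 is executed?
q = 2

Tracing q through execution:
Initial: q = 2
After step 1 (ADD(n, q)): q = 2
After step 2 (MIN(q, n)): q = 2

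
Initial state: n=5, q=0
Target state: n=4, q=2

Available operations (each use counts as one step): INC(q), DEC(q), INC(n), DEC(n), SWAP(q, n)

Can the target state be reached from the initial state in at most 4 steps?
Yes

Path (3 steps): INC(q) → INC(q) → DEC(n)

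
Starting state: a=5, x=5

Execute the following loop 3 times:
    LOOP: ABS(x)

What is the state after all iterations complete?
a=5, x=5

Iteration trace:
Start: a=5, x=5
After iteration 1: a=5, x=5
After iteration 2: a=5, x=5
After iteration 3: a=5, x=5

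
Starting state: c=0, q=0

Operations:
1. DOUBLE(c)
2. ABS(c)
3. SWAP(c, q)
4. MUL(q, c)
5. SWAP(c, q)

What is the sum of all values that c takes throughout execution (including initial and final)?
0

Values of c at each step:
Initial: c = 0
After step 1: c = 0
After step 2: c = 0
After step 3: c = 0
After step 4: c = 0
After step 5: c = 0
Sum = 0 + 0 + 0 + 0 + 0 + 0 = 0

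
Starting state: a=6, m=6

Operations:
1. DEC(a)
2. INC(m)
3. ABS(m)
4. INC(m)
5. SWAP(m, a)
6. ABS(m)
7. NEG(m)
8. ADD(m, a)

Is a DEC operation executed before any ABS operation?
Yes

First DEC: step 1
First ABS: step 3
Since 1 < 3, DEC comes first.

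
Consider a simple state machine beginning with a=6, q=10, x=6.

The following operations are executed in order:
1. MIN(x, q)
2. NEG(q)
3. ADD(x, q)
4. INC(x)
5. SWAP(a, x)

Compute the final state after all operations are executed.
{a: -3, q: -10, x: 6}

Step-by-step execution:
Initial: a=6, q=10, x=6
After step 1 (MIN(x, q)): a=6, q=10, x=6
After step 2 (NEG(q)): a=6, q=-10, x=6
After step 3 (ADD(x, q)): a=6, q=-10, x=-4
After step 4 (INC(x)): a=6, q=-10, x=-3
After step 5 (SWAP(a, x)): a=-3, q=-10, x=6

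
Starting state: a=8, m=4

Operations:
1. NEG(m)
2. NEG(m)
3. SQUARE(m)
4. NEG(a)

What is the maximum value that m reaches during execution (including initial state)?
16

Values of m at each step:
Initial: m = 4
After step 1: m = -4
After step 2: m = 4
After step 3: m = 16 ← maximum
After step 4: m = 16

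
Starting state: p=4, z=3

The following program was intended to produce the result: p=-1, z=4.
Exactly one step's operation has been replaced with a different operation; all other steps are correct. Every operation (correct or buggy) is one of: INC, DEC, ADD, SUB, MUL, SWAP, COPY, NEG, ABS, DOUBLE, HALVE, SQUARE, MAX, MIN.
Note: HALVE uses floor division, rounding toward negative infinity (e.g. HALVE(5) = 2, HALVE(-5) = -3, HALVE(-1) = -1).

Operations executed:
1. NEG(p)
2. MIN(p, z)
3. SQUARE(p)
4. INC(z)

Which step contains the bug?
Step 3

Trace with buggy code:
Initial: p=4, z=3
After step 1: p=-4, z=3
After step 2: p=-4, z=3
After step 3: p=16, z=3
After step 4: p=16, z=4
Actual final p=16, z=4 ≠ expected p=-1, z=4.
Step 3 is the only position where a single-operation replacement can produce the expected result.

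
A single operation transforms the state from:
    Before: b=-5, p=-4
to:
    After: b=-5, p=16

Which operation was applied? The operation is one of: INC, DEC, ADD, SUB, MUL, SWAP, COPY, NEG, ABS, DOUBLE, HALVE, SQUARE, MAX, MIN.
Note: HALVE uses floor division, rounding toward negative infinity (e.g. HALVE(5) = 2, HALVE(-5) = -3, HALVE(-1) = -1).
SQUARE(p)

Analyzing the change:
Before: b=-5, p=-4
After: b=-5, p=16
Variable p changed from -4 to 16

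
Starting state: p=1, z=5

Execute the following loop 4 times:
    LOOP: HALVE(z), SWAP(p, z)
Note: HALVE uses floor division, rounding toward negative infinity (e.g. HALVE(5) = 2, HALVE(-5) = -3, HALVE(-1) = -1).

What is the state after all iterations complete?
p=0, z=1

Iteration trace:
Start: p=1, z=5
After iteration 1: p=2, z=1
After iteration 2: p=0, z=2
After iteration 3: p=1, z=0
After iteration 4: p=0, z=1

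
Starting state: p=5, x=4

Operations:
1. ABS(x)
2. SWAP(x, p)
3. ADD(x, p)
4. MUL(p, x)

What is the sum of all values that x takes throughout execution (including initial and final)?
31

Values of x at each step:
Initial: x = 4
After step 1: x = 4
After step 2: x = 5
After step 3: x = 9
After step 4: x = 9
Sum = 4 + 4 + 5 + 9 + 9 = 31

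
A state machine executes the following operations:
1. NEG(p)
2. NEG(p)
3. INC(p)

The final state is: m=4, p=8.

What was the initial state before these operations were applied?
m=4, p=7

Working backwards:
Final state: m=4, p=8
Before step 3 (INC(p)): m=4, p=7
Before step 2 (NEG(p)): m=4, p=-7
Before step 1 (NEG(p)): m=4, p=7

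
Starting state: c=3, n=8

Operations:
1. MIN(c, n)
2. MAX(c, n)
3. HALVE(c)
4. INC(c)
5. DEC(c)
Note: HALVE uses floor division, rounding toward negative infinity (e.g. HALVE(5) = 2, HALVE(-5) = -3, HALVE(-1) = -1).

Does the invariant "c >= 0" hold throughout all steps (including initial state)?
Yes

The invariant holds at every step.

State at each step:
Initial: c=3, n=8
After step 1: c=3, n=8
After step 2: c=8, n=8
After step 3: c=4, n=8
After step 4: c=5, n=8
After step 5: c=4, n=8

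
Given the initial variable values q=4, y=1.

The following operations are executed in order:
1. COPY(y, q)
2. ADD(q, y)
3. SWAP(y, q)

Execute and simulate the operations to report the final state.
{q: 4, y: 8}

Step-by-step execution:
Initial: q=4, y=1
After step 1 (COPY(y, q)): q=4, y=4
After step 2 (ADD(q, y)): q=8, y=4
After step 3 (SWAP(y, q)): q=4, y=8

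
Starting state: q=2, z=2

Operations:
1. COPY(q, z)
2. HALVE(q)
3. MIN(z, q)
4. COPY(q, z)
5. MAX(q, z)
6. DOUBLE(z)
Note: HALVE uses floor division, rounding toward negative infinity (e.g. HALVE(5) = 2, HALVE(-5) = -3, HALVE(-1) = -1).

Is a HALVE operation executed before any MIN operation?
Yes

First HALVE: step 2
First MIN: step 3
Since 2 < 3, HALVE comes first.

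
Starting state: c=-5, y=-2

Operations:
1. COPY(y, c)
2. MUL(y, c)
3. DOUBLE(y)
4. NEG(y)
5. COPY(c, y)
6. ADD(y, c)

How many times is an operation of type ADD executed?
1

Counting ADD operations:
Step 6: ADD(y, c) ← ADD
Total: 1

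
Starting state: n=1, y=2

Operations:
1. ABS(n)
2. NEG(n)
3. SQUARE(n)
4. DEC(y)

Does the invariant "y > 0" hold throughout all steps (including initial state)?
Yes

The invariant holds at every step.

State at each step:
Initial: n=1, y=2
After step 1: n=1, y=2
After step 2: n=-1, y=2
After step 3: n=1, y=2
After step 4: n=1, y=1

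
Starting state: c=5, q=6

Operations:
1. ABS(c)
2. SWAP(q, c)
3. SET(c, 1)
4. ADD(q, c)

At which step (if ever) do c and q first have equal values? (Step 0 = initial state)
Never

c and q never become equal during execution.

Comparing values at each step:
Initial: c=5, q=6
After step 1: c=5, q=6
After step 2: c=6, q=5
After step 3: c=1, q=5
After step 4: c=1, q=6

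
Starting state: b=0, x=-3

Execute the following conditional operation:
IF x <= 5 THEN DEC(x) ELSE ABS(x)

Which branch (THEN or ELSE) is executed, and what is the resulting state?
Branch: THEN, Final state: b=0, x=-4

Evaluating condition: x <= 5
x = -3
Condition is True, so THEN branch executes
After DEC(x): b=0, x=-4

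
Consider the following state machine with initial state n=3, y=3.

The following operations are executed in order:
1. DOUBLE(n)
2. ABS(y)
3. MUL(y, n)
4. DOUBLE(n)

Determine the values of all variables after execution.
{n: 12, y: 18}

Step-by-step execution:
Initial: n=3, y=3
After step 1 (DOUBLE(n)): n=6, y=3
After step 2 (ABS(y)): n=6, y=3
After step 3 (MUL(y, n)): n=6, y=18
After step 4 (DOUBLE(n)): n=12, y=18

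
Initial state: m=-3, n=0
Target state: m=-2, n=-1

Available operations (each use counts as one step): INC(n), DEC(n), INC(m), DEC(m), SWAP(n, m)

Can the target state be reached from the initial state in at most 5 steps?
Yes

Path (2 steps): DEC(n) → INC(m)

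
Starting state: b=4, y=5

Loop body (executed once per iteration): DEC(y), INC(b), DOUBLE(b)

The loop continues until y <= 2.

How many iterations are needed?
3

Tracing iterations:
Initial: b=4, y=5
After iteration 1: b=10, y=4
After iteration 2: b=22, y=3
After iteration 3: b=46, y=2
y <= 2 now holds, so the loop exits after 3 iterations.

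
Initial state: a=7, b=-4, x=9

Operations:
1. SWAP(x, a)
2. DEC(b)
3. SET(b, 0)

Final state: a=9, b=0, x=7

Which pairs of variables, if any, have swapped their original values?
(a, x)

Comparing initial and final values:
a: 7 → 9
b: -4 → 0
x: 9 → 7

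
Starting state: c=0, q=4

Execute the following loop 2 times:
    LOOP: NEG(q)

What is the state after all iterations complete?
c=0, q=4

Iteration trace:
Start: c=0, q=4
After iteration 1: c=0, q=-4
After iteration 2: c=0, q=4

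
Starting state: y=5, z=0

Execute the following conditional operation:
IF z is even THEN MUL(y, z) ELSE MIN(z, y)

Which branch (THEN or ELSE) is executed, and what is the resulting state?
Branch: THEN, Final state: y=0, z=0

Evaluating condition: z is even
Condition is True, so THEN branch executes
After MUL(y, z): y=0, z=0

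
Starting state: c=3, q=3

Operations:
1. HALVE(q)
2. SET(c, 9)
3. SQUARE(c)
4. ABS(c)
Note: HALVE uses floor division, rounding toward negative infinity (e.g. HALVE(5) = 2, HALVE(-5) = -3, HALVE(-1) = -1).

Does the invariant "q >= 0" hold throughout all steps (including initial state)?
Yes

The invariant holds at every step.

State at each step:
Initial: c=3, q=3
After step 1: c=3, q=1
After step 2: c=9, q=1
After step 3: c=81, q=1
After step 4: c=81, q=1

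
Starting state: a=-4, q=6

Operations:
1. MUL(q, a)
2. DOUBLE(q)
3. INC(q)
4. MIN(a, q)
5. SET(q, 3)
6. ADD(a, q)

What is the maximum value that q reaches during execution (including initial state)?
6

Values of q at each step:
Initial: q = 6 ← maximum
After step 1: q = -24
After step 2: q = -48
After step 3: q = -47
After step 4: q = -47
After step 5: q = 3
After step 6: q = 3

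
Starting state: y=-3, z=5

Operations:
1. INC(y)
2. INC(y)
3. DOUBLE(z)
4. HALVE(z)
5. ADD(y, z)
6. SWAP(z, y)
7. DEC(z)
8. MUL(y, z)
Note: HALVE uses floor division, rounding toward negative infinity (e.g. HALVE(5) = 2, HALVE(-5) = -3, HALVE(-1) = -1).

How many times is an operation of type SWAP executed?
1

Counting SWAP operations:
Step 6: SWAP(z, y) ← SWAP
Total: 1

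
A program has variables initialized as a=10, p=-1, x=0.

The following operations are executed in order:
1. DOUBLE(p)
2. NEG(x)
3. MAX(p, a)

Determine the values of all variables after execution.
{a: 10, p: 10, x: 0}

Step-by-step execution:
Initial: a=10, p=-1, x=0
After step 1 (DOUBLE(p)): a=10, p=-2, x=0
After step 2 (NEG(x)): a=10, p=-2, x=0
After step 3 (MAX(p, a)): a=10, p=10, x=0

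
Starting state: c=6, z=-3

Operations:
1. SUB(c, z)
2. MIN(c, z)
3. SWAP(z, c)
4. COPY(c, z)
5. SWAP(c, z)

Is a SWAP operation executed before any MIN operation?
No

First SWAP: step 3
First MIN: step 2
Since 3 > 2, MIN comes first.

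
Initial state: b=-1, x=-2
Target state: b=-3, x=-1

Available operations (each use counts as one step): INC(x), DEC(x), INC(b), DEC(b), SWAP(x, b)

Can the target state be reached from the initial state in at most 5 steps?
Yes

Path (2 steps): DEC(x) → SWAP(x, b)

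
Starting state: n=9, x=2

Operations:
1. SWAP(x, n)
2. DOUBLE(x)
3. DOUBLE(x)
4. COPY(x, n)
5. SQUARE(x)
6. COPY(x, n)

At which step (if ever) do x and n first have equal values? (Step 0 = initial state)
Step 4

x and n first become equal after step 4.

Comparing values at each step:
Initial: x=2, n=9
After step 1: x=9, n=2
After step 2: x=18, n=2
After step 3: x=36, n=2
After step 4: x=2, n=2 ← equal!
After step 5: x=4, n=2
After step 6: x=2, n=2 ← equal!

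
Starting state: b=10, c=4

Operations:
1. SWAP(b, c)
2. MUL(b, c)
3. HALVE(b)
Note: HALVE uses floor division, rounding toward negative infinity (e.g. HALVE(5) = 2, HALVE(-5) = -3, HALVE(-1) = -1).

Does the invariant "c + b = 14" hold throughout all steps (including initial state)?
No, violated after step 2

The invariant is violated after step 2.

State at each step:
Initial: b=10, c=4
After step 1: b=4, c=10
After step 2: b=40, c=10
After step 3: b=20, c=10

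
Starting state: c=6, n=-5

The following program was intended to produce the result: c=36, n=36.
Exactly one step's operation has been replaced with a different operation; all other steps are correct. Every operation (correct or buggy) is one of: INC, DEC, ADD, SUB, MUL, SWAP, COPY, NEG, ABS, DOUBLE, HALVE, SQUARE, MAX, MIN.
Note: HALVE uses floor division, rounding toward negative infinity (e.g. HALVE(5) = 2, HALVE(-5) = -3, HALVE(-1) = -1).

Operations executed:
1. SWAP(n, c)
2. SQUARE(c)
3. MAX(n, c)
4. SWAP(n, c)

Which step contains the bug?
Step 1

Trace with buggy code:
Initial: c=6, n=-5
After step 1: c=-5, n=6
After step 2: c=25, n=6
After step 3: c=25, n=25
After step 4: c=25, n=25
Actual final c=25, n=25 ≠ expected c=36, n=36.
Step 1 is the only position where a single-operation replacement can produce the expected result.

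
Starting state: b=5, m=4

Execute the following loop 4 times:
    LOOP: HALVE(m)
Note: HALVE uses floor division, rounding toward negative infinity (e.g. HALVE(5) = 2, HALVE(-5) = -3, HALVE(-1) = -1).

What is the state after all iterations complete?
b=5, m=0

Iteration trace:
Start: b=5, m=4
After iteration 1: b=5, m=2
After iteration 2: b=5, m=1
After iteration 3: b=5, m=0
After iteration 4: b=5, m=0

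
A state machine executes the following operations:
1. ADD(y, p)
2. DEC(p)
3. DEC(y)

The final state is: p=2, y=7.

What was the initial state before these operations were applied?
p=3, y=5

Working backwards:
Final state: p=2, y=7
Before step 3 (DEC(y)): p=2, y=8
Before step 2 (DEC(p)): p=3, y=8
Before step 1 (ADD(y, p)): p=3, y=5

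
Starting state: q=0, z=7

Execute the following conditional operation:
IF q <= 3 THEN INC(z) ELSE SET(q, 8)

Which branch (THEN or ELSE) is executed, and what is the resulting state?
Branch: THEN, Final state: q=0, z=8

Evaluating condition: q <= 3
q = 0
Condition is True, so THEN branch executes
After INC(z): q=0, z=8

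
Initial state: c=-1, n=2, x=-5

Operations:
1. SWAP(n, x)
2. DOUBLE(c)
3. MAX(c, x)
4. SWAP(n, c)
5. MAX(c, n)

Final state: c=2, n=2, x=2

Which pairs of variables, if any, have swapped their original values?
None

Comparing initial and final values:
x: -5 → 2
c: -1 → 2
n: 2 → 2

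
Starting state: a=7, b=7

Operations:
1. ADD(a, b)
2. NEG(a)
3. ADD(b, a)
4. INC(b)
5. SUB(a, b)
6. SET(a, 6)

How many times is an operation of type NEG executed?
1

Counting NEG operations:
Step 2: NEG(a) ← NEG
Total: 1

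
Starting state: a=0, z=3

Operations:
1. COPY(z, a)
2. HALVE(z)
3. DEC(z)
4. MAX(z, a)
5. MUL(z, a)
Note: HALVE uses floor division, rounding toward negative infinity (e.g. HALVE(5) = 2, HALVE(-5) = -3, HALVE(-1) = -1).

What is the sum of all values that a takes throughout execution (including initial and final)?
0

Values of a at each step:
Initial: a = 0
After step 1: a = 0
After step 2: a = 0
After step 3: a = 0
After step 4: a = 0
After step 5: a = 0
Sum = 0 + 0 + 0 + 0 + 0 + 0 = 0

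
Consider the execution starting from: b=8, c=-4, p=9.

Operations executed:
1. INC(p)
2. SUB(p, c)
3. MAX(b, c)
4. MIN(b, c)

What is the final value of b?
b = -4

Tracing execution:
Step 1: INC(p) → b = 8
Step 2: SUB(p, c) → b = 8
Step 3: MAX(b, c) → b = 8
Step 4: MIN(b, c) → b = -4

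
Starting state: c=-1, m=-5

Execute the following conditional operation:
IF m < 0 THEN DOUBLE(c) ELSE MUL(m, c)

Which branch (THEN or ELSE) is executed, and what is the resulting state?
Branch: THEN, Final state: c=-2, m=-5

Evaluating condition: m < 0
m = -5
Condition is True, so THEN branch executes
After DOUBLE(c): c=-2, m=-5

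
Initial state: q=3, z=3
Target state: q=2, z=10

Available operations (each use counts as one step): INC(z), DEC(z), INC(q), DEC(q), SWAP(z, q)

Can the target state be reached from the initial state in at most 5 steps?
No

The target state cannot be reached within 5 steps.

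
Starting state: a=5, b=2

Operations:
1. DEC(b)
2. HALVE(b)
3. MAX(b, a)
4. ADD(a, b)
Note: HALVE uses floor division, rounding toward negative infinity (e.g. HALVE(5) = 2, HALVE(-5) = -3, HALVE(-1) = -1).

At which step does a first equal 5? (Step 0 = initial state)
Step 0

Tracing a:
Initial: a = 5 ← first occurrence
After step 1: a = 5
After step 2: a = 5
After step 3: a = 5
After step 4: a = 10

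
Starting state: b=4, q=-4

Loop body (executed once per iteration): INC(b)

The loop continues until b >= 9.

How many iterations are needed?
5

Tracing iterations:
Initial: b=4, q=-4
After iteration 1: b=5, q=-4
After iteration 2: b=6, q=-4
After iteration 3: b=7, q=-4
After iteration 4: b=8, q=-4
After iteration 5: b=9, q=-4
b >= 9 now holds, so the loop exits after 5 iterations.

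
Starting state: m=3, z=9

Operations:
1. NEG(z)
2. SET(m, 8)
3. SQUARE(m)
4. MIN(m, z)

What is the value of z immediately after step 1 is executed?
z = -9

Tracing z through execution:
Initial: z = 9
After step 1 (NEG(z)): z = -9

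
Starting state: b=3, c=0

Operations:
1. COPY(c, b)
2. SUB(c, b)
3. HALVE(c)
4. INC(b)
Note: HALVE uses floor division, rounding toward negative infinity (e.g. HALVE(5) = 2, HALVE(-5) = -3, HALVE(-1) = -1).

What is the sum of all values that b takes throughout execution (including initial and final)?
16

Values of b at each step:
Initial: b = 3
After step 1: b = 3
After step 2: b = 3
After step 3: b = 3
After step 4: b = 4
Sum = 3 + 3 + 3 + 3 + 4 = 16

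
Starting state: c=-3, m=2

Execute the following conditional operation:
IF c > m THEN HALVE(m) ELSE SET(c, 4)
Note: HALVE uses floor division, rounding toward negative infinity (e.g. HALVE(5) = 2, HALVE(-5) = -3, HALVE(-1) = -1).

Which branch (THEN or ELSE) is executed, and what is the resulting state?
Branch: ELSE, Final state: c=4, m=2

Evaluating condition: c > m
c = -3, m = 2
Condition is False, so ELSE branch executes
After SET(c, 4): c=4, m=2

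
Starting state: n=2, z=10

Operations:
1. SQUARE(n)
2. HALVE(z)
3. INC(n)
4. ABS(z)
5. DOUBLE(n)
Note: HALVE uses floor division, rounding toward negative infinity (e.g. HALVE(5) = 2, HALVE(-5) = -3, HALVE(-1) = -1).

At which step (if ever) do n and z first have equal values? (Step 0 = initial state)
Step 3

n and z first become equal after step 3.

Comparing values at each step:
Initial: n=2, z=10
After step 1: n=4, z=10
After step 2: n=4, z=5
After step 3: n=5, z=5 ← equal!
After step 4: n=5, z=5 ← equal!
After step 5: n=10, z=5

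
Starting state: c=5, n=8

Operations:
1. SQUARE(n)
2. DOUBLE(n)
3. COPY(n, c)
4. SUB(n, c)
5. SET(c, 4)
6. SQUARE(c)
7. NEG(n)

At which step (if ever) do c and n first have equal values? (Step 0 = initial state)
Step 3

c and n first become equal after step 3.

Comparing values at each step:
Initial: c=5, n=8
After step 1: c=5, n=64
After step 2: c=5, n=128
After step 3: c=5, n=5 ← equal!
After step 4: c=5, n=0
After step 5: c=4, n=0
After step 6: c=16, n=0
After step 7: c=16, n=0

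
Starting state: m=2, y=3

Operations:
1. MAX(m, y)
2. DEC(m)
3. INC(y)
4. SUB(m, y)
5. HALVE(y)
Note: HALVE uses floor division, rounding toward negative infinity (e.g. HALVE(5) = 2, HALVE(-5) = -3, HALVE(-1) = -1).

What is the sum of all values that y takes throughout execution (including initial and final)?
19

Values of y at each step:
Initial: y = 3
After step 1: y = 3
After step 2: y = 3
After step 3: y = 4
After step 4: y = 4
After step 5: y = 2
Sum = 3 + 3 + 3 + 4 + 4 + 2 = 19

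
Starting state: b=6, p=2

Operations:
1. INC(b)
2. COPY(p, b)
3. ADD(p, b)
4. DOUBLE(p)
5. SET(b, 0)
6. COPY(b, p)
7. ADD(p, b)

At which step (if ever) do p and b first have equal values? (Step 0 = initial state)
Step 2

p and b first become equal after step 2.

Comparing values at each step:
Initial: p=2, b=6
After step 1: p=2, b=7
After step 2: p=7, b=7 ← equal!
After step 3: p=14, b=7
After step 4: p=28, b=7
After step 5: p=28, b=0
After step 6: p=28, b=28 ← equal!
After step 7: p=56, b=28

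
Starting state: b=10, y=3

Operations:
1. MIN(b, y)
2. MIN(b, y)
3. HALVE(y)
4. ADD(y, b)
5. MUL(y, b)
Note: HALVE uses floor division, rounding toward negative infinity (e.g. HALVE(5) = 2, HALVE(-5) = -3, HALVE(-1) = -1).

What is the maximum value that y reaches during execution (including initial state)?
12

Values of y at each step:
Initial: y = 3
After step 1: y = 3
After step 2: y = 3
After step 3: y = 1
After step 4: y = 4
After step 5: y = 12 ← maximum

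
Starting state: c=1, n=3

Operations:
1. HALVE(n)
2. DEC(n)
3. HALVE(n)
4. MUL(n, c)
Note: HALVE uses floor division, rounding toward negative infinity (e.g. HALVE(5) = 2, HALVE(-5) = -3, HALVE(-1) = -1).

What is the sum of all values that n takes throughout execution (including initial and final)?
4

Values of n at each step:
Initial: n = 3
After step 1: n = 1
After step 2: n = 0
After step 3: n = 0
After step 4: n = 0
Sum = 3 + 1 + 0 + 0 + 0 = 4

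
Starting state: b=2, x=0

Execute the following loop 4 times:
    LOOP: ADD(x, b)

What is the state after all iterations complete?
b=2, x=8

Iteration trace:
Start: b=2, x=0
After iteration 1: b=2, x=2
After iteration 2: b=2, x=4
After iteration 3: b=2, x=6
After iteration 4: b=2, x=8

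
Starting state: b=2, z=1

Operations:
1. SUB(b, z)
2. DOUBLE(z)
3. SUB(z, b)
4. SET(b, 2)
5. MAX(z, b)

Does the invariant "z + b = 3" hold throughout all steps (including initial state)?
No, violated after step 1

The invariant is violated after step 1.

State at each step:
Initial: b=2, z=1
After step 1: b=1, z=1
After step 2: b=1, z=2
After step 3: b=1, z=1
After step 4: b=2, z=1
After step 5: b=2, z=2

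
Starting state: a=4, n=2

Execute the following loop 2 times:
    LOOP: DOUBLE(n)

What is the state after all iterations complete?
a=4, n=8

Iteration trace:
Start: a=4, n=2
After iteration 1: a=4, n=4
After iteration 2: a=4, n=8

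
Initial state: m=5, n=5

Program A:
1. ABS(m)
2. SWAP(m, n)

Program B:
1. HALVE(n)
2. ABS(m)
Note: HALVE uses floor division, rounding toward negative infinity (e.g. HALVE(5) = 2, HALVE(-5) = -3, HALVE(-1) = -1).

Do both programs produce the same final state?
No

Program A final state: m=5, n=5
Program B final state: m=5, n=2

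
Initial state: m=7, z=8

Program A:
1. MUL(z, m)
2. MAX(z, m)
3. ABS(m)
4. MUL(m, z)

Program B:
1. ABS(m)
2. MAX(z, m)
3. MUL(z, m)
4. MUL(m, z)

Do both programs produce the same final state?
Yes

Program A final state: m=392, z=56
Program B final state: m=392, z=56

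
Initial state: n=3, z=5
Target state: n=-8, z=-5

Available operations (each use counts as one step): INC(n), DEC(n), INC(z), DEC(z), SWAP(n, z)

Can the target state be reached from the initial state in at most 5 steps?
No

The target state cannot be reached within 5 steps.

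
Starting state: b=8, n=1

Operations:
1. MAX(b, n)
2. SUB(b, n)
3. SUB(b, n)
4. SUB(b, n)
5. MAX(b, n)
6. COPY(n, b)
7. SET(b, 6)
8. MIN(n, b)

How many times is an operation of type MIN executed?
1

Counting MIN operations:
Step 8: MIN(n, b) ← MIN
Total: 1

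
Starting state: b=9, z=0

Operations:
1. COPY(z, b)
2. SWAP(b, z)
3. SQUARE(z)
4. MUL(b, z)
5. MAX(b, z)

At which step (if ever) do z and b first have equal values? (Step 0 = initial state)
Step 1

z and b first become equal after step 1.

Comparing values at each step:
Initial: z=0, b=9
After step 1: z=9, b=9 ← equal!
After step 2: z=9, b=9 ← equal!
After step 3: z=81, b=9
After step 4: z=81, b=729
After step 5: z=81, b=729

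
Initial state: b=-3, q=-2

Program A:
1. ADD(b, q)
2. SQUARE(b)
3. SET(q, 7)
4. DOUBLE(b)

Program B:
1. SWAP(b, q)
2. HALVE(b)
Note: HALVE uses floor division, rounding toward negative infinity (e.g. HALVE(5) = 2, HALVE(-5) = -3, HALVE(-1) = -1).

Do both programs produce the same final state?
No

Program A final state: b=50, q=7
Program B final state: b=-1, q=-3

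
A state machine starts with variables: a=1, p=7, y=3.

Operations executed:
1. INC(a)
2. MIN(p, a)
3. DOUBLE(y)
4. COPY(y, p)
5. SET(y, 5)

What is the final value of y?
y = 5

Tracing execution:
Step 1: INC(a) → y = 3
Step 2: MIN(p, a) → y = 3
Step 3: DOUBLE(y) → y = 6
Step 4: COPY(y, p) → y = 2
Step 5: SET(y, 5) → y = 5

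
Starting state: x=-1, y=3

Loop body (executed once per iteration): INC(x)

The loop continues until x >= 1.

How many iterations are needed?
2

Tracing iterations:
Initial: x=-1, y=3
After iteration 1: x=0, y=3
After iteration 2: x=1, y=3
x >= 1 now holds, so the loop exits after 2 iterations.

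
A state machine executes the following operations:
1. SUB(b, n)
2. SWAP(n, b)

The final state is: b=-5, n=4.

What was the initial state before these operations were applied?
b=-1, n=-5

Working backwards:
Final state: b=-5, n=4
Before step 2 (SWAP(n, b)): b=4, n=-5
Before step 1 (SUB(b, n)): b=-1, n=-5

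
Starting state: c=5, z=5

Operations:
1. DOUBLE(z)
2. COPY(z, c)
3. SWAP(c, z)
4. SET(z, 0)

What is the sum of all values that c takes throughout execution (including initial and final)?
25

Values of c at each step:
Initial: c = 5
After step 1: c = 5
After step 2: c = 5
After step 3: c = 5
After step 4: c = 5
Sum = 5 + 5 + 5 + 5 + 5 = 25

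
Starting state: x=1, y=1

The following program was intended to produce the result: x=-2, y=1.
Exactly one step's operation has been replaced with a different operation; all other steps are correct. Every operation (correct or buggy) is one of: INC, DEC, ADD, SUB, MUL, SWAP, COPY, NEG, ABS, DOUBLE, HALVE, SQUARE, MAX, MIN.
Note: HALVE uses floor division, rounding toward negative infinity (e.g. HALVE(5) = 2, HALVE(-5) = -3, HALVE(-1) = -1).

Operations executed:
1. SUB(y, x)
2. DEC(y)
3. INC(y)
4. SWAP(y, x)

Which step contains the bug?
Step 3

Trace with buggy code:
Initial: x=1, y=1
After step 1: x=1, y=0
After step 2: x=1, y=-1
After step 3: x=1, y=0
After step 4: x=0, y=1
Actual final x=0, y=1 ≠ expected x=-2, y=1.
Step 3 is the only position where a single-operation replacement can produce the expected result.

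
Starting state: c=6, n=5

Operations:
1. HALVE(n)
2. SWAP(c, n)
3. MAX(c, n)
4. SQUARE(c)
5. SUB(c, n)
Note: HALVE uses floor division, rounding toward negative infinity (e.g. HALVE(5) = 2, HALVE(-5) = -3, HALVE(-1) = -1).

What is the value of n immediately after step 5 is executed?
n = 6

Tracing n through execution:
Initial: n = 5
After step 1 (HALVE(n)): n = 2
After step 2 (SWAP(c, n)): n = 6
After step 3 (MAX(c, n)): n = 6
After step 4 (SQUARE(c)): n = 6
After step 5 (SUB(c, n)): n = 6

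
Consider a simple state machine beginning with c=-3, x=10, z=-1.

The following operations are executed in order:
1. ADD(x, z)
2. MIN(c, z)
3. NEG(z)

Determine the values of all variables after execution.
{c: -3, x: 9, z: 1}

Step-by-step execution:
Initial: c=-3, x=10, z=-1
After step 1 (ADD(x, z)): c=-3, x=9, z=-1
After step 2 (MIN(c, z)): c=-3, x=9, z=-1
After step 3 (NEG(z)): c=-3, x=9, z=1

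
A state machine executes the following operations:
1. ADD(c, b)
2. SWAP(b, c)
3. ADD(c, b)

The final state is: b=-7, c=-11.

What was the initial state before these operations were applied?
b=-4, c=-3

Working backwards:
Final state: b=-7, c=-11
Before step 3 (ADD(c, b)): b=-7, c=-4
Before step 2 (SWAP(b, c)): b=-4, c=-7
Before step 1 (ADD(c, b)): b=-4, c=-3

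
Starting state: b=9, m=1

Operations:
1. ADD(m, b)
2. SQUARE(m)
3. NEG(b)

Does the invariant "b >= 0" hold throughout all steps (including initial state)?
No, violated after step 3

The invariant is violated after step 3.

State at each step:
Initial: b=9, m=1
After step 1: b=9, m=10
After step 2: b=9, m=100
After step 3: b=-9, m=100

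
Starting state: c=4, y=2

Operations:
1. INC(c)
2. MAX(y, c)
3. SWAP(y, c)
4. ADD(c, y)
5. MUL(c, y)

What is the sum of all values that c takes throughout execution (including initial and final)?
79

Values of c at each step:
Initial: c = 4
After step 1: c = 5
After step 2: c = 5
After step 3: c = 5
After step 4: c = 10
After step 5: c = 50
Sum = 4 + 5 + 5 + 5 + 10 + 50 = 79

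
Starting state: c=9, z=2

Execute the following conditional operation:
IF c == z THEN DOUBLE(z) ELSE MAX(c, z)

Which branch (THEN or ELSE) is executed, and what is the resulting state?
Branch: ELSE, Final state: c=9, z=2

Evaluating condition: c == z
c = 9, z = 2
Condition is False, so ELSE branch executes
After MAX(c, z): c=9, z=2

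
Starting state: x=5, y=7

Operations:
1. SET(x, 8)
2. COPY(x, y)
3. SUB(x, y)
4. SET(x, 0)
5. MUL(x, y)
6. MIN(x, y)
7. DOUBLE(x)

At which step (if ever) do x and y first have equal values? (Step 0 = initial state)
Step 2

x and y first become equal after step 2.

Comparing values at each step:
Initial: x=5, y=7
After step 1: x=8, y=7
After step 2: x=7, y=7 ← equal!
After step 3: x=0, y=7
After step 4: x=0, y=7
After step 5: x=0, y=7
After step 6: x=0, y=7
After step 7: x=0, y=7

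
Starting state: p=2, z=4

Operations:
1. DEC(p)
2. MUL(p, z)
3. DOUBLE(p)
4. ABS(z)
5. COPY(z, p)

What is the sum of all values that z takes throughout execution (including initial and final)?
28

Values of z at each step:
Initial: z = 4
After step 1: z = 4
After step 2: z = 4
After step 3: z = 4
After step 4: z = 4
After step 5: z = 8
Sum = 4 + 4 + 4 + 4 + 4 + 8 = 28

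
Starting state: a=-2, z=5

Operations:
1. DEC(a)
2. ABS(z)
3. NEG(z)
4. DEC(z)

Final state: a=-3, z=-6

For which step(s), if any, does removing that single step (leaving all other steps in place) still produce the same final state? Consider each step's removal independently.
Step(s) 2

Testing removal of each single step:
Without step 1: final = a=-2, z=-6 (different)
Without step 2: final = a=-3, z=-6 (same)
Without step 3: final = a=-3, z=4 (different)
Without step 4: final = a=-3, z=-5 (different)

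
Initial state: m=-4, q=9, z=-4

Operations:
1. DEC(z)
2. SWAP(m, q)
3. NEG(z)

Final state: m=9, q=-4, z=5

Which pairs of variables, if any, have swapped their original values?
(q, m)

Comparing initial and final values:
q: 9 → -4
z: -4 → 5
m: -4 → 9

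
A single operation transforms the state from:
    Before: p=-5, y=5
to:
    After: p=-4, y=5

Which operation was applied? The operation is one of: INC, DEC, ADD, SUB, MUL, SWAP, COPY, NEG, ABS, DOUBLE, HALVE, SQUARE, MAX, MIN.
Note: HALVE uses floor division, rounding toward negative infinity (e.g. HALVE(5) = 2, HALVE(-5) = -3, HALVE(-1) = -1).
INC(p)

Analyzing the change:
Before: p=-5, y=5
After: p=-4, y=5
Variable p changed from -5 to -4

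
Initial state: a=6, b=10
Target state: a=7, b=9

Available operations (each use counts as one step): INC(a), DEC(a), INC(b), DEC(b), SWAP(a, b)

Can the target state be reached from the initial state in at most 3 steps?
Yes

Path (2 steps): INC(a) → DEC(b)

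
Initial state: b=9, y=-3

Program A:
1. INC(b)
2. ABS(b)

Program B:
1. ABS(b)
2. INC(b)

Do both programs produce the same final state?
Yes

Program A final state: b=10, y=-3
Program B final state: b=10, y=-3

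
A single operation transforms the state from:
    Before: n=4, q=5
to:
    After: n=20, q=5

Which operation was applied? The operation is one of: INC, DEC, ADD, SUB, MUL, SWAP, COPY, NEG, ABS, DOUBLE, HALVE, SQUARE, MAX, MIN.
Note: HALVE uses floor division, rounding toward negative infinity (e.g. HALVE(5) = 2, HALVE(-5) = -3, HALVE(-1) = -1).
MUL(n, q)

Analyzing the change:
Before: n=4, q=5
After: n=20, q=5
Variable n changed from 4 to 20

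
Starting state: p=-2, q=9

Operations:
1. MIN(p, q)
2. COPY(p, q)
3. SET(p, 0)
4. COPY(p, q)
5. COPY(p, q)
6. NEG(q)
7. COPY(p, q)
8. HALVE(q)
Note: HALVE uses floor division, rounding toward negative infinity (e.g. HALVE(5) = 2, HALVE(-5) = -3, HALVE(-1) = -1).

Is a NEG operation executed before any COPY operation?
No

First NEG: step 6
First COPY: step 2
Since 6 > 2, COPY comes first.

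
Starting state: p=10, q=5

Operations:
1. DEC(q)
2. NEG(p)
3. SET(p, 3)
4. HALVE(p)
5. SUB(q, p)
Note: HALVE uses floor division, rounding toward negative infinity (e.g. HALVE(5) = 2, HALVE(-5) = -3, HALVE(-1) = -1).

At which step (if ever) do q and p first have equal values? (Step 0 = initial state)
Never

q and p never become equal during execution.

Comparing values at each step:
Initial: q=5, p=10
After step 1: q=4, p=10
After step 2: q=4, p=-10
After step 3: q=4, p=3
After step 4: q=4, p=1
After step 5: q=3, p=1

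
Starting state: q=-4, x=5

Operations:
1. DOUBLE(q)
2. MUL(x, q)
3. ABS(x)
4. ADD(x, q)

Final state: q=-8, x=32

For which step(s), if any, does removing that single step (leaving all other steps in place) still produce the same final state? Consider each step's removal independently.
None - removing any single step changes the final result

Testing removal of each single step:
Without step 1: final = q=-4, x=16 (different)
Without step 2: final = q=-8, x=-3 (different)
Without step 3: final = q=-8, x=-48 (different)
Without step 4: final = q=-8, x=40 (different)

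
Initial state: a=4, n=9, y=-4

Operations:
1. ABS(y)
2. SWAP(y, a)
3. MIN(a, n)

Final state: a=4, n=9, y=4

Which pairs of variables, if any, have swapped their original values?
None

Comparing initial and final values:
n: 9 → 9
y: -4 → 4
a: 4 → 4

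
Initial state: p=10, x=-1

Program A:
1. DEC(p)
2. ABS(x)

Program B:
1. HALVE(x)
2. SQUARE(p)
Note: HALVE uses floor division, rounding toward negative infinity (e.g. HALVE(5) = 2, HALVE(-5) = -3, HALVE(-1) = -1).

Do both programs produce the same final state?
No

Program A final state: p=9, x=1
Program B final state: p=100, x=-1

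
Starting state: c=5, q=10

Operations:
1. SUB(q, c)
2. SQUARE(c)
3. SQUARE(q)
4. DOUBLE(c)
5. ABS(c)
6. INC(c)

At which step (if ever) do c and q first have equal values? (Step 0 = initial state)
Step 1

c and q first become equal after step 1.

Comparing values at each step:
Initial: c=5, q=10
After step 1: c=5, q=5 ← equal!
After step 2: c=25, q=5
After step 3: c=25, q=25 ← equal!
After step 4: c=50, q=25
After step 5: c=50, q=25
After step 6: c=51, q=25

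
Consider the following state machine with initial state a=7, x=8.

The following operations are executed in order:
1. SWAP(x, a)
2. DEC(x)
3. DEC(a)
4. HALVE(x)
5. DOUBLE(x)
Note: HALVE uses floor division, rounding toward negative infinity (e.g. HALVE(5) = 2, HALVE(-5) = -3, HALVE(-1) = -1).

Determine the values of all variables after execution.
{a: 7, x: 6}

Step-by-step execution:
Initial: a=7, x=8
After step 1 (SWAP(x, a)): a=8, x=7
After step 2 (DEC(x)): a=8, x=6
After step 3 (DEC(a)): a=7, x=6
After step 4 (HALVE(x)): a=7, x=3
After step 5 (DOUBLE(x)): a=7, x=6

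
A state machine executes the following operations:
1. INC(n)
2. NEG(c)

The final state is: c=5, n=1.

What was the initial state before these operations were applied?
c=-5, n=0

Working backwards:
Final state: c=5, n=1
Before step 2 (NEG(c)): c=-5, n=1
Before step 1 (INC(n)): c=-5, n=0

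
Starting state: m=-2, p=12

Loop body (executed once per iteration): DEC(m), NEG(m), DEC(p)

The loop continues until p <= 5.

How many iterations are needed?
7

Tracing iterations:
Initial: m=-2, p=12
After iteration 1: m=3, p=11
After iteration 2: m=-2, p=10
After iteration 3: m=3, p=9
After iteration 4: m=-2, p=8
After iteration 5: m=3, p=7
After iteration 6: m=-2, p=6
After iteration 7: m=3, p=5
p <= 5 now holds, so the loop exits after 7 iterations.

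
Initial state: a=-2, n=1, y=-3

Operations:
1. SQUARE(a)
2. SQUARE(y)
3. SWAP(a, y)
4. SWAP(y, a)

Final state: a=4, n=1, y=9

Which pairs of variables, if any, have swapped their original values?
None

Comparing initial and final values:
a: -2 → 4
y: -3 → 9
n: 1 → 1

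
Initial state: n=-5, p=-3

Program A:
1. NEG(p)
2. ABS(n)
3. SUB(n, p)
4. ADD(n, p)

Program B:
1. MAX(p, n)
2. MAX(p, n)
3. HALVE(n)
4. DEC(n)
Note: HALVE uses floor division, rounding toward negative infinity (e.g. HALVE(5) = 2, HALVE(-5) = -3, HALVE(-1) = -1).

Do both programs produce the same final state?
No

Program A final state: n=5, p=3
Program B final state: n=-4, p=-3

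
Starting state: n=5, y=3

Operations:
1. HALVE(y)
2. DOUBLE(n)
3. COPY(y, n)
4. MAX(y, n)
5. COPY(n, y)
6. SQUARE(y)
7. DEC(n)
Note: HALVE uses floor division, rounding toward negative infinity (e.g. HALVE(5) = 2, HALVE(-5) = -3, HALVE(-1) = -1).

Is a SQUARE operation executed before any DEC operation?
Yes

First SQUARE: step 6
First DEC: step 7
Since 6 < 7, SQUARE comes first.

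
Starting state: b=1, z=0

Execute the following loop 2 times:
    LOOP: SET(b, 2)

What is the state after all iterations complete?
b=2, z=0

Iteration trace:
Start: b=1, z=0
After iteration 1: b=2, z=0
After iteration 2: b=2, z=0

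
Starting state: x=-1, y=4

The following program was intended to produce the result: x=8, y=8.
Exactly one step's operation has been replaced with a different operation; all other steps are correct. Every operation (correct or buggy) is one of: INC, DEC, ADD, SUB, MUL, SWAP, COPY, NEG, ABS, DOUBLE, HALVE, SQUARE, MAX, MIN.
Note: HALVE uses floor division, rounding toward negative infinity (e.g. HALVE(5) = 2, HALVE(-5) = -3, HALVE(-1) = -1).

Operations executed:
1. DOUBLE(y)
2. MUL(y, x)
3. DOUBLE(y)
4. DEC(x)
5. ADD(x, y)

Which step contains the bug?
Step 1

Trace with buggy code:
Initial: x=-1, y=4
After step 1: x=-1, y=8
After step 2: x=-1, y=-8
After step 3: x=-1, y=-16
After step 4: x=-2, y=-16
After step 5: x=-18, y=-16
Actual final x=-18, y=-16 ≠ expected x=8, y=8.
Step 1 is the only position where a single-operation replacement can produce the expected result.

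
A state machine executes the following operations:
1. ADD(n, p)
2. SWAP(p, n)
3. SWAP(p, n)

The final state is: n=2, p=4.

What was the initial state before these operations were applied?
n=-2, p=4

Working backwards:
Final state: n=2, p=4
Before step 3 (SWAP(p, n)): n=4, p=2
Before step 2 (SWAP(p, n)): n=2, p=4
Before step 1 (ADD(n, p)): n=-2, p=4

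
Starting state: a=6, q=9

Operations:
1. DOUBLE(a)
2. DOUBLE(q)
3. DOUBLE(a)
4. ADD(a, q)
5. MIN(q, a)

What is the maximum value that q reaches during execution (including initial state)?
18

Values of q at each step:
Initial: q = 9
After step 1: q = 9
After step 2: q = 18 ← maximum
After step 3: q = 18
After step 4: q = 18
After step 5: q = 18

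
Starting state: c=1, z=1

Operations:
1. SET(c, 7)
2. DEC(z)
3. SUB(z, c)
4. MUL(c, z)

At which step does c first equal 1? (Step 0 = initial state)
Step 0

Tracing c:
Initial: c = 1 ← first occurrence
After step 1: c = 7
After step 2: c = 7
After step 3: c = 7
After step 4: c = -49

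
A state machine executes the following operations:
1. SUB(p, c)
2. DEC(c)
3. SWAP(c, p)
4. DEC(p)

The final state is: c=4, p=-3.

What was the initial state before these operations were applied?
c=-1, p=3

Working backwards:
Final state: c=4, p=-3
Before step 4 (DEC(p)): c=4, p=-2
Before step 3 (SWAP(c, p)): c=-2, p=4
Before step 2 (DEC(c)): c=-1, p=4
Before step 1 (SUB(p, c)): c=-1, p=3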